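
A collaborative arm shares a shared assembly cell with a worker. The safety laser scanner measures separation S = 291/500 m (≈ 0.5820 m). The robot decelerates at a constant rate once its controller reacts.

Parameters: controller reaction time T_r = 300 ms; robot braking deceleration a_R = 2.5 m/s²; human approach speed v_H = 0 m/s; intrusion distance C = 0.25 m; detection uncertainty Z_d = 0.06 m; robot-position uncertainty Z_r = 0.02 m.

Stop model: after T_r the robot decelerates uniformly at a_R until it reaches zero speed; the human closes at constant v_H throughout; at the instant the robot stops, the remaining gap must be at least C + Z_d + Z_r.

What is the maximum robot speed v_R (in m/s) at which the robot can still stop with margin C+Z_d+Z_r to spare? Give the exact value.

collect terms ⇒ (1/5)·v_R² + (3/10)·v_R + (-63/250) = 0
  disc = (3/10)² − 4·(1/5)·(-63/250) = 729/2500 ; √disc = 27/50
  v_R = (−(3/10) + 27/50) / (2·(1/5)) = 3/5 m/s
check:
T_s = v_R/a_R = (3/5)/(5/2) = 0.2400 s
robot in T_r: 0.6000·0.3000 = 0.1800 m
robot covers 0.6000·0.2400 − ½·2.5000·0.2400² = 0.0720 m while stopping
human over T_r+T_s: 0.0000·(0.3000+0.2400) = 0.0000 m
residual clearance needed = 0.2500+0.0600+0.0200 = 0.3300 m
sum ≈ 0.1800+0.0720+0.0000+0.3300 ≈ 0.5820 m = S ✓

v_R_max = 3/5 m/s = 0.6000 m/s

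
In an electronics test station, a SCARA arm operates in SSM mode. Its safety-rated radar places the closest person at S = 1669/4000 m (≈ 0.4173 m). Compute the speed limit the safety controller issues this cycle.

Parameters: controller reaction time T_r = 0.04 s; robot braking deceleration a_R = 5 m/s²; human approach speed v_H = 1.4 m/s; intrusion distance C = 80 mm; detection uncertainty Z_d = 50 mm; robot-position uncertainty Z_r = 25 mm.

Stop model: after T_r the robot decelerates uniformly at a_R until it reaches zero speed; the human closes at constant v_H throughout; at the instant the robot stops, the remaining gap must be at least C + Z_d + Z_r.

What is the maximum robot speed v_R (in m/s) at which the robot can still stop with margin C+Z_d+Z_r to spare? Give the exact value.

v_R_max = 11/20 m/s = 0.5500 m/s

collect terms ⇒ (1/10)·v_R² + (8/25)·v_R + (-33/160) = 0
  disc = (8/25)² − 4·(1/10)·(-33/160) = 1849/10000 ; √disc = 43/100
  v_R = (−(8/25) + 43/100) / (2·(1/10)) = 11/20 m/s
check:
T_s = v_R/a_R = (11/20)/5 = 0.1100 s
robot in T_r: 0.5500·0.0400 = 0.0220 m
robot under decel: 0.5500²/(2·5.0000) = 0.0302 m
person approaches 1.4000·(0.0400+0.1100) = 0.2100 m
C+Z_d+Z_r = 0.0800+0.0500+0.0250 = 0.1550 m
sum ≈ 0.0220+0.0302+0.2100+0.1550 ≈ 0.4173 m = S ✓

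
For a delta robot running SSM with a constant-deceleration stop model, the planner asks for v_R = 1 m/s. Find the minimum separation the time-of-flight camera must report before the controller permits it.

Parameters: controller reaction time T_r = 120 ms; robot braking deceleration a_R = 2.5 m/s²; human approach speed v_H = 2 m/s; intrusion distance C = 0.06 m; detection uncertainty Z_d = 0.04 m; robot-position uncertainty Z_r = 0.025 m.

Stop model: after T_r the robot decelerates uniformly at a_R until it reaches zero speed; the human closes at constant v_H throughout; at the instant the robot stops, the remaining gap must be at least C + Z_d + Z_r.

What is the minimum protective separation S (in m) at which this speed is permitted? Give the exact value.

S_min = 297/200 m = 1.4850 m

braking lasts T_s = 1/(5/2) = 0.4000 s
reaction-phase robot travel = 1.0000·0.1200 = 0.1200 m
braking distance = 1.0000²/(2·2.5000) = 0.2000 m
human over T_r+T_s: 2.0000·(0.1200+0.4000) = 1.0400 m
margins: 0.0600+0.0400+0.0250 = 0.1250 m
S_min ≈ 0.1200+0.2000+1.0400+0.1250  ⇒  S_min = 297/200 m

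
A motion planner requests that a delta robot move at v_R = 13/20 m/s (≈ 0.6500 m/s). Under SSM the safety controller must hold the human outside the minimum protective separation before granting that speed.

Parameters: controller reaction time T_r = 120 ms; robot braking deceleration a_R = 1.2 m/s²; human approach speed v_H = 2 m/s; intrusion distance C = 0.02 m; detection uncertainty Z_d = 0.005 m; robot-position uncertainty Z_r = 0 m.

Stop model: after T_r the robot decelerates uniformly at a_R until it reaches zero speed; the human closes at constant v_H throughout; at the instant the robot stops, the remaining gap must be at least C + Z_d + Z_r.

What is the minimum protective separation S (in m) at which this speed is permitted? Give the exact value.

braking lasts T_s = (13/20)/(6/5) = 0.5417 s
reaction-phase robot travel = 0.6500·0.1200 = 0.0780 m
robot covers 0.6500·0.5417 − ½·1.2000·0.5417² = 0.1760 m while stopping
human over T_r+T_s: 2.0000·(0.1200+0.5417) = 1.3233 m
margins: 0.0200+0.0050+0.0000 = 0.0250 m
S_min ≈ 0.0780+0.1760+1.3233+0.0250  ⇒  S_min = 12819/8000 m

S_min = 12819/8000 m = 1.6024 m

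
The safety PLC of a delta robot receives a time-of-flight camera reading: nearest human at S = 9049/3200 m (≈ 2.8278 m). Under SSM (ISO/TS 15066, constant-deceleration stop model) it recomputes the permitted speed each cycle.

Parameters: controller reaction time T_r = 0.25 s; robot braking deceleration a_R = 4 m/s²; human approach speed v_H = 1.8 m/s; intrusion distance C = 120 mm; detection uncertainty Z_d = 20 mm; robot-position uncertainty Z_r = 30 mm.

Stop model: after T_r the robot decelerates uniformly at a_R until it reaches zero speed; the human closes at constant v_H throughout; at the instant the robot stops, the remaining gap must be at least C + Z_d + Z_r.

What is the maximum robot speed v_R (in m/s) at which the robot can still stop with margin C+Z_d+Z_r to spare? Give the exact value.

v_R_max = 9/4 m/s = 2.2500 m/s

quadratic (1/8)·v² + (7/10)·v + (-1413/640) = 0
  disc = (7/10)² − 4·(1/8)·(-1413/640) = 10201/6400 ; √disc = 101/80
  v_R = (−(7/10) + 101/80) / (2·(1/8)) = 9/4 m/s
check:
T_s = v_R/a_R = (9/4)/4 = 0.5625 s
robot covers v_R·T_r = 2.2500·0.2500 = 0.5625 m before braking
robot under decel: 2.2500²/(2·4.0000) = 0.6328 m
person approaches 1.8000·(0.2500+0.5625) = 1.4625 m
C+Z_d+Z_r = 0.1200+0.0200+0.0300 = 0.1700 m
sum ≈ 0.5625+0.6328+1.4625+0.1700 ≈ 2.8278 m = S ✓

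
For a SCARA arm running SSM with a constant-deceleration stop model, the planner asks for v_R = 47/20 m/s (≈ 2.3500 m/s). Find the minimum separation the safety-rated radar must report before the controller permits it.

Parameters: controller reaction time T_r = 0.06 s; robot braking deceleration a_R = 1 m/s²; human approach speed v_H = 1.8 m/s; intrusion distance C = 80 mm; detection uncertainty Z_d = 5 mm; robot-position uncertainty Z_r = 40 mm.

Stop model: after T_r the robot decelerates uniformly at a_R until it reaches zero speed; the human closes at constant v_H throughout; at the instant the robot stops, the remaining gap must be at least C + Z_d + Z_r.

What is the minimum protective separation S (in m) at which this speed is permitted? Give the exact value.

braking lasts T_s = (47/20)/1 = 2.3500 s
robot covers v_R·T_r = 2.3500·0.0600 = 0.1410 m before braking
braking distance = 2.3500²/(2·1.0000) = 2.7612 m
person approaches 1.8000·(0.0600+2.3500) = 4.3380 m
C+Z_d+Z_r = 0.0800+0.0050+0.0400 = 0.1250 m
S_min ≈ 0.1410+2.7612+4.3380+0.1250  ⇒  S_min = 29461/4000 m

S_min = 29461/4000 m = 7.3652 m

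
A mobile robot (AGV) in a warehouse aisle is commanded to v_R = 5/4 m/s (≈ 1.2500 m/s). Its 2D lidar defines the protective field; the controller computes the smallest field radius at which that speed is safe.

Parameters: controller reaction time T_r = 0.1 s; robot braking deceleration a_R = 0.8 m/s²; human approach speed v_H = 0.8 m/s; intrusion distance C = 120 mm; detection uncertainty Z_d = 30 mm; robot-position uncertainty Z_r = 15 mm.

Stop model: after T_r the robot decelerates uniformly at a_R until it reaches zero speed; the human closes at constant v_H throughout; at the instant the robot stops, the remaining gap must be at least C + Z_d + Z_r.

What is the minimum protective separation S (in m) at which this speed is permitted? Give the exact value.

braking lasts T_s = (5/4)/(4/5) = 1.5625 s
robot covers v_R·T_r = 1.2500·0.1000 = 0.1250 m before braking
robot under decel: 1.2500²/(2·0.8000) = 0.9766 m
human over T_r+T_s: 0.8000·(0.1000+1.5625) = 1.3300 m
C+Z_d+Z_r = 0.1200+0.0300+0.0150 = 0.1650 m
S_min ≈ 0.1250+0.9766+1.3300+0.1650  ⇒  S_min = 8309/3200 m

S_min = 8309/3200 m = 2.5966 m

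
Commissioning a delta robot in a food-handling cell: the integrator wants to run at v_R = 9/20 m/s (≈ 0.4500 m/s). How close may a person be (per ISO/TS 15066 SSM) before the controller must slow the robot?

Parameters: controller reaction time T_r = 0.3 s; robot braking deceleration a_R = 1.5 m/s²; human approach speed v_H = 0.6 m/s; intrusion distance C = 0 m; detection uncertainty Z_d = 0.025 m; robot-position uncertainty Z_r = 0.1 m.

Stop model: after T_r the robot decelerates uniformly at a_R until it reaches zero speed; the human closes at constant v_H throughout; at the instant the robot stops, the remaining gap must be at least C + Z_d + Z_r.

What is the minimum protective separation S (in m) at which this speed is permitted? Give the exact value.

S_min = 11/16 m = 0.6875 m

braking lasts T_s = (9/20)/(3/2) = 0.3000 s
robot covers v_R·T_r = 0.4500·0.3000 = 0.1350 m before braking
braking distance = 0.4500²/(2·1.5000) = 0.0675 m
human closes 0.6000·0.6000 = 0.3600 m
residual clearance needed = 0.0000+0.0250+0.1000 = 0.1250 m
S_min ≈ 0.1350+0.0675+0.3600+0.1250  ⇒  S_min = 11/16 m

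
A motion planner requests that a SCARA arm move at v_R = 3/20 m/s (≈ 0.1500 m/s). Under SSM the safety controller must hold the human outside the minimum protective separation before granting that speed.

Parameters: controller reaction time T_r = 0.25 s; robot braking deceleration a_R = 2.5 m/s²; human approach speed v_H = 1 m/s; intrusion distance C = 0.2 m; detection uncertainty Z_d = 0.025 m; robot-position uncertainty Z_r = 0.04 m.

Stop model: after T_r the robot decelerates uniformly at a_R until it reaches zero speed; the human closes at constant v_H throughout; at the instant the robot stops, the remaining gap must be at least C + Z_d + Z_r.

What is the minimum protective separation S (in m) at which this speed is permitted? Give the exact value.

S_min = 617/1000 m = 0.6170 m

stop time T_s = (3/20)/(5/2) = 0.0600 s
robot covers v_R·T_r = 0.1500·0.2500 = 0.0375 m before braking
robot under decel: 0.1500²/(2·2.5000) = 0.0045 m
person approaches 1.0000·(0.2500+0.0600) = 0.3100 m
residual clearance needed = 0.2000+0.0250+0.0400 = 0.2650 m
S_min ≈ 0.0375+0.0045+0.3100+0.2650  ⇒  S_min = 617/1000 m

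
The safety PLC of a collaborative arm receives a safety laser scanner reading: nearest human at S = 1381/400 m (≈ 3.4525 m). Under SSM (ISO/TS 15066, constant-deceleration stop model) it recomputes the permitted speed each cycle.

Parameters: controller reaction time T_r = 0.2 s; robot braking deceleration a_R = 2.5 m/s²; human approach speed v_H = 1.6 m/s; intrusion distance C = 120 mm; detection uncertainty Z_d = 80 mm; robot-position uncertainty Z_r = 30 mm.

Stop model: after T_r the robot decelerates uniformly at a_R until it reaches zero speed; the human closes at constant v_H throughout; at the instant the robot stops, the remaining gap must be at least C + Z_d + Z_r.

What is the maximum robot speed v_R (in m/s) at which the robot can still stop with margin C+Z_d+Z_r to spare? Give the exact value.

v_R_max = 9/4 m/s = 2.2500 m/s

collect terms ⇒ (1/5)·v_R² + (21/25)·v_R + (-1161/400) = 0
  disc = (21/25)² − 4·(1/5)·(-1161/400) = 7569/2500 ; √disc = 87/50
  v_R = (−(21/25) + 87/50) / (2·(1/5)) = 9/4 m/s
check:
braking lasts T_s = (9/4)/(5/2) = 0.9000 s
reaction-phase robot travel = 2.2500·0.2000 = 0.4500 m
robot under decel: 2.2500²/(2·2.5000) = 1.0125 m
human over T_r+T_s: 1.6000·(0.2000+0.9000) = 1.7600 m
residual clearance needed = 0.1200+0.0800+0.0300 = 0.2300 m
sum ≈ 0.4500+1.0125+1.7600+0.2300 ≈ 3.4525 m = S ✓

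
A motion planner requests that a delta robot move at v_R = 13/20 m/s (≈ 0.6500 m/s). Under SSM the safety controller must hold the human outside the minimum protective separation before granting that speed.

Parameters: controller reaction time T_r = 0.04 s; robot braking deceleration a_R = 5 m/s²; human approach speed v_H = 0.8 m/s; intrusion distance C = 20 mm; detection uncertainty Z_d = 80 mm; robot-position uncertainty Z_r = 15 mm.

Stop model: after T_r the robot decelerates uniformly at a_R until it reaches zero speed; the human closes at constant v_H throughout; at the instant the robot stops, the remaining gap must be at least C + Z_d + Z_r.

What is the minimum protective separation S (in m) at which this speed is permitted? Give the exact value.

S_min = 1277/4000 m = 0.3192 m

T_s = v_R/a_R = (13/20)/5 = 0.1300 s
reaction-phase robot travel = 0.6500·0.0400 = 0.0260 m
robot under decel: 0.6500²/(2·5.0000) = 0.0423 m
human over T_r+T_s: 0.8000·(0.0400+0.1300) = 0.1360 m
residual clearance needed = 0.0200+0.0800+0.0150 = 0.1150 m
S_min ≈ 0.0260+0.0423+0.1360+0.1150  ⇒  S_min = 1277/4000 m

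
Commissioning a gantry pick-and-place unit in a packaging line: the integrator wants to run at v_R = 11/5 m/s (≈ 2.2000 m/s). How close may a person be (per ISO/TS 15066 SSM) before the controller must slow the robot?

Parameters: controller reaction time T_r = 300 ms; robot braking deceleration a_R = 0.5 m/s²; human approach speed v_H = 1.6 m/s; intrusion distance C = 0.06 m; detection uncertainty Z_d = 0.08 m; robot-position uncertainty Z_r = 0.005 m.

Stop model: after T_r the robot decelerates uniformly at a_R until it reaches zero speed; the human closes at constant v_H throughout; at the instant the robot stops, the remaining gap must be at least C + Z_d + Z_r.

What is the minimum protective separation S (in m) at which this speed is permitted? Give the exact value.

T_s = v_R/a_R = (11/5)/(1/2) = 4.4000 s
reaction-phase robot travel = 2.2000·0.3000 = 0.6600 m
robot covers 2.2000·4.4000 − ½·0.5000·4.4000² = 4.8400 m while stopping
person approaches 1.6000·(0.3000+4.4000) = 7.5200 m
margins: 0.0600+0.0800+0.0050 = 0.1450 m
S_min ≈ 0.6600+4.8400+7.5200+0.1450  ⇒  S_min = 2633/200 m

S_min = 2633/200 m = 13.1650 m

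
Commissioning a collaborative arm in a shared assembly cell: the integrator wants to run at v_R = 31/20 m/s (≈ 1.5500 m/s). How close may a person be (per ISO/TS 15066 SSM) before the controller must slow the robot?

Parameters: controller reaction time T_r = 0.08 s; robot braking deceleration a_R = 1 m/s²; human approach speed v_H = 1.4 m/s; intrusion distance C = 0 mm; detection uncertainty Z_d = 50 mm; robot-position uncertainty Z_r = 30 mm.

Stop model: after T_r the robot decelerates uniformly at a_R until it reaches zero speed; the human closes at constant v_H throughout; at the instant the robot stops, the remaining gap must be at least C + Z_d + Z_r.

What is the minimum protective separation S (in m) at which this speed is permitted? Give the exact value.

S_min = 14749/4000 m = 3.6873 m

T_s = v_R/a_R = (31/20)/1 = 1.5500 s
reaction-phase robot travel = 1.5500·0.0800 = 0.1240 m
robot covers 1.5500·1.5500 − ½·1.0000·1.5500² = 1.2012 m while stopping
human over T_r+T_s: 1.4000·(0.0800+1.5500) = 2.2820 m
residual clearance needed = 0.0000+0.0500+0.0300 = 0.0800 m
S_min ≈ 0.1240+1.2012+2.2820+0.0800  ⇒  S_min = 14749/4000 m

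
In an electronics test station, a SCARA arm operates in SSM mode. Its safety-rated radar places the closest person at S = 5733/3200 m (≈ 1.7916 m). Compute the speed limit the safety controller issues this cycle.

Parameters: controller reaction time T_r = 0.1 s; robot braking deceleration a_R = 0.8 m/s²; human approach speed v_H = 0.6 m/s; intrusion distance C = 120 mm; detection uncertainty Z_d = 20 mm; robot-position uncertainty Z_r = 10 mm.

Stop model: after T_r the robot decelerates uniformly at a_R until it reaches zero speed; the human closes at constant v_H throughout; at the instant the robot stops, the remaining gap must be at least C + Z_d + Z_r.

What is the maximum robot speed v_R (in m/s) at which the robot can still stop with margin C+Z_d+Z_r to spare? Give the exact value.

v_R_max = 21/20 m/s = 1.0500 m/s

quadratic (5/8)·v² + (17/20)·v + (-5061/3200) = 0
  disc = (17/20)² − 4·(5/8)·(-5061/3200) = 29929/6400 ; √disc = 173/80
  v_R = (−(17/20) + 173/80) / (2·(5/8)) = 21/20 m/s
check:
braking lasts T_s = (21/20)/(4/5) = 1.3125 s
robot in T_r: 1.0500·0.1000 = 0.1050 m
braking distance = 1.0500²/(2·0.8000) = 0.6891 m
person approaches 0.6000·(0.1000+1.3125) = 0.8475 m
residual clearance needed = 0.1200+0.0200+0.0100 = 0.1500 m
sum ≈ 0.1050+0.6891+0.8475+0.1500 ≈ 1.7916 m = S ✓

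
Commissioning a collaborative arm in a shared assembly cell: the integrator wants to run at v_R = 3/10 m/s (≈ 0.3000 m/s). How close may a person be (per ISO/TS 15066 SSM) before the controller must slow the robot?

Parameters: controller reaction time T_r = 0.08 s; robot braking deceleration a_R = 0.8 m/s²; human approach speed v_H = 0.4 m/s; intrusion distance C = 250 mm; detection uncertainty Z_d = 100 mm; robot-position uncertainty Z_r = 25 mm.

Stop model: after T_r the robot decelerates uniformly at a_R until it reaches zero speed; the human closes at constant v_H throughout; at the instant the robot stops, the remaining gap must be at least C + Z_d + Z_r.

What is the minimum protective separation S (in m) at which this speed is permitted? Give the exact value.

S_min = 2549/4000 m = 0.6372 m

braking lasts T_s = (3/10)/(4/5) = 0.3750 s
robot in T_r: 0.3000·0.0800 = 0.0240 m
robot covers 0.3000·0.3750 − ½·0.8000·0.3750² = 0.0563 m while stopping
human closes 0.4000·0.4550 = 0.1820 m
margins: 0.2500+0.1000+0.0250 = 0.3750 m
S_min ≈ 0.0240+0.0563+0.1820+0.3750  ⇒  S_min = 2549/4000 m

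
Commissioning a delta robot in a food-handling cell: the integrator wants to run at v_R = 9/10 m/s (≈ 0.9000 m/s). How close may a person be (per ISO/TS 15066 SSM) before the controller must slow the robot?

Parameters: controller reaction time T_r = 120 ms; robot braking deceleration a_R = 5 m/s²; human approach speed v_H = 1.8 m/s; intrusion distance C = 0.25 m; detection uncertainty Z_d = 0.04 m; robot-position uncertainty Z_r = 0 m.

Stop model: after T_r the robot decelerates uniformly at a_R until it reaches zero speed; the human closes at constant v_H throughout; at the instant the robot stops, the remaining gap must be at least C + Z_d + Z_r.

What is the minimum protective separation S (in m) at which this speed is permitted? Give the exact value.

S_min = 1019/1000 m = 1.0190 m

T_s = v_R/a_R = (9/10)/5 = 0.1800 s
robot in T_r: 0.9000·0.1200 = 0.1080 m
robot covers 0.9000·0.1800 − ½·5.0000·0.1800² = 0.0810 m while stopping
human closes 1.8000·0.3000 = 0.5400 m
residual clearance needed = 0.2500+0.0400+0.0000 = 0.2900 m
S_min ≈ 0.1080+0.0810+0.5400+0.2900  ⇒  S_min = 1019/1000 m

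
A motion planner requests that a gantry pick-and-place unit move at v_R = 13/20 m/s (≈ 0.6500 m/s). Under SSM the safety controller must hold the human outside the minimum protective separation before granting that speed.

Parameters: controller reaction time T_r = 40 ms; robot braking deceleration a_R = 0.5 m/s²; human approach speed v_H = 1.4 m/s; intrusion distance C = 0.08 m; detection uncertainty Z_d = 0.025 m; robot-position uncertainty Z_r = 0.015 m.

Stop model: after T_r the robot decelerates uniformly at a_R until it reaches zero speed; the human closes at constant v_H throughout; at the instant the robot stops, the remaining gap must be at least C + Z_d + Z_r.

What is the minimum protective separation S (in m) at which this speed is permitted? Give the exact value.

S_min = 4889/2000 m = 2.4445 m

stop time T_s = (13/20)/(1/2) = 1.3000 s
robot in T_r: 0.6500·0.0400 = 0.0260 m
robot under decel: 0.6500²/(2·0.5000) = 0.4225 m
human closes 1.4000·1.3400 = 1.8760 m
residual clearance needed = 0.0800+0.0250+0.0150 = 0.1200 m
S_min ≈ 0.0260+0.4225+1.8760+0.1200  ⇒  S_min = 4889/2000 m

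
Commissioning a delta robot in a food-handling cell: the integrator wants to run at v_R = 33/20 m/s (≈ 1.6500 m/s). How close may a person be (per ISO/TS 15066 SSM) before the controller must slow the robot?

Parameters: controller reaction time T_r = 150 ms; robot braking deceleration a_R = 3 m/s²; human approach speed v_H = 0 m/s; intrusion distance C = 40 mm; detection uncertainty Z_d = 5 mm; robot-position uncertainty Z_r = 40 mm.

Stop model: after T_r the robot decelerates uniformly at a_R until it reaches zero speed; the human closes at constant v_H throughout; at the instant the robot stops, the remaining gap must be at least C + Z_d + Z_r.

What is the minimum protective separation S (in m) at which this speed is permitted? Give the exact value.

S_min = 629/800 m = 0.7863 m

stop time T_s = (33/20)/3 = 0.5500 s
reaction-phase robot travel = 1.6500·0.1500 = 0.2475 m
robot under decel: 1.6500²/(2·3.0000) = 0.4537 m
human closes 0.0000·0.7000 = 0.0000 m
margins: 0.0400+0.0050+0.0400 = 0.0850 m
S_min ≈ 0.2475+0.4537+0.0000+0.0850  ⇒  S_min = 629/800 m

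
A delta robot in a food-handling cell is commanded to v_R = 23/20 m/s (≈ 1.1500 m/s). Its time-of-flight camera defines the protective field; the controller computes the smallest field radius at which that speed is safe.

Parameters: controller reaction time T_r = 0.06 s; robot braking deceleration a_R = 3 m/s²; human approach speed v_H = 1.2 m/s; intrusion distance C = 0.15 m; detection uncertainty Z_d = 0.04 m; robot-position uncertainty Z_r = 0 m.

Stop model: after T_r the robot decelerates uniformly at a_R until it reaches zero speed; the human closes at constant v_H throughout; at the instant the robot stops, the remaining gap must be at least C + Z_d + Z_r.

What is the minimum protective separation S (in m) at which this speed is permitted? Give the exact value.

S_min = 12137/12000 m = 1.0114 m

stop time T_s = (23/20)/3 = 0.3833 s
robot covers v_R·T_r = 1.1500·0.0600 = 0.0690 m before braking
robot covers 1.1500·0.3833 − ½·3.0000·0.3833² = 0.2204 m while stopping
human over T_r+T_s: 1.2000·(0.0600+0.3833) = 0.5320 m
C+Z_d+Z_r = 0.1500+0.0400+0.0000 = 0.1900 m
S_min ≈ 0.0690+0.2204+0.5320+0.1900  ⇒  S_min = 12137/12000 m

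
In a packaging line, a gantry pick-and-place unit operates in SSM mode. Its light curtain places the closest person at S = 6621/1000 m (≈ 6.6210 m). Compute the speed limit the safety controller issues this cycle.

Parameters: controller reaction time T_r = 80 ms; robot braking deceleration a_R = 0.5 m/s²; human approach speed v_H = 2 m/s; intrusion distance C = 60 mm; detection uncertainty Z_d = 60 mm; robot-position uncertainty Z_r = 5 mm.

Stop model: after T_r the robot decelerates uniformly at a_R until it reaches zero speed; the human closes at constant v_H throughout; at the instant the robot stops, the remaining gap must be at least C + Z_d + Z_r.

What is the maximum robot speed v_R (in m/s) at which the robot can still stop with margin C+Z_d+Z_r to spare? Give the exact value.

at the boundary: (1)·v² + (102/25)·v + (-792/125) = 0
  disc = (102/25)² − 4·(1)·(-792/125) = 26244/625 ; √disc = 162/25
  v_R = (−(102/25) + 162/25) / (2·(1)) = 6/5 m/s
check:
T_s = v_R/a_R = (6/5)/(1/2) = 2.4000 s
robot covers v_R·T_r = 1.2000·0.0800 = 0.0960 m before braking
robot under decel: 1.2000²/(2·0.5000) = 1.4400 m
human over T_r+T_s: 2.0000·(0.0800+2.4000) = 4.9600 m
residual clearance needed = 0.0600+0.0600+0.0050 = 0.1250 m
sum ≈ 0.0960+1.4400+4.9600+0.1250 ≈ 6.6210 m = S ✓

v_R_max = 6/5 m/s = 1.2000 m/s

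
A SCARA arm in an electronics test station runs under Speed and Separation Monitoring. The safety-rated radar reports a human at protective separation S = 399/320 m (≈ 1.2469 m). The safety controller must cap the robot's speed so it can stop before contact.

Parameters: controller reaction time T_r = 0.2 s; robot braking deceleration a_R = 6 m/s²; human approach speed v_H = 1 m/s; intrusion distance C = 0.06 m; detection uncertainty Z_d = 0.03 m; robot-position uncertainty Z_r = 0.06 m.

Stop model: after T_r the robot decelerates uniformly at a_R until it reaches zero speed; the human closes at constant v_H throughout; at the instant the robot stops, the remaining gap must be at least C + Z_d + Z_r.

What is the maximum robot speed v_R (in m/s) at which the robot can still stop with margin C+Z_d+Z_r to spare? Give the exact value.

v_R_max = 7/4 m/s = 1.7500 m/s

at the boundary: (1/12)·v² + (11/30)·v + (-287/320) = 0
  disc = (11/30)² − 4·(1/12)·(-287/320) = 6241/14400 ; √disc = 79/120
  v_R = (−(11/30) + 79/120) / (2·(1/12)) = 7/4 m/s
check:
stop time T_s = (7/4)/6 = 0.2917 s
robot covers v_R·T_r = 1.7500·0.2000 = 0.3500 m before braking
braking distance = 1.7500²/(2·6.0000) = 0.2552 m
human over T_r+T_s: 1.0000·(0.2000+0.2917) = 0.4917 m
residual clearance needed = 0.0600+0.0300+0.0600 = 0.1500 m
sum ≈ 0.3500+0.2552+0.4917+0.1500 ≈ 1.2469 m = S ✓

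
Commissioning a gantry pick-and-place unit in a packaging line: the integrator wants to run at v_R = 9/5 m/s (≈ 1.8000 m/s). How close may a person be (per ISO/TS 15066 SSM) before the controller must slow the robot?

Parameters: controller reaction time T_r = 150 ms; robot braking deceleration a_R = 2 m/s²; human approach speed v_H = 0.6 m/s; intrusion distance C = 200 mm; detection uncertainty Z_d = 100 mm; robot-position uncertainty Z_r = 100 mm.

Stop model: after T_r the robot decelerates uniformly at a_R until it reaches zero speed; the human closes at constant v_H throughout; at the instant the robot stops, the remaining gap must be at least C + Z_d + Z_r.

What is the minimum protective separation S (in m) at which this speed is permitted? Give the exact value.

braking lasts T_s = (9/5)/2 = 0.9000 s
robot covers v_R·T_r = 1.8000·0.1500 = 0.2700 m before braking
robot covers 1.8000·0.9000 − ½·2.0000·0.9000² = 0.8100 m while stopping
person approaches 0.6000·(0.1500+0.9000) = 0.6300 m
margins: 0.2000+0.1000+0.1000 = 0.4000 m
S_min ≈ 0.2700+0.8100+0.6300+0.4000  ⇒  S_min = 211/100 m

S_min = 211/100 m = 2.1100 m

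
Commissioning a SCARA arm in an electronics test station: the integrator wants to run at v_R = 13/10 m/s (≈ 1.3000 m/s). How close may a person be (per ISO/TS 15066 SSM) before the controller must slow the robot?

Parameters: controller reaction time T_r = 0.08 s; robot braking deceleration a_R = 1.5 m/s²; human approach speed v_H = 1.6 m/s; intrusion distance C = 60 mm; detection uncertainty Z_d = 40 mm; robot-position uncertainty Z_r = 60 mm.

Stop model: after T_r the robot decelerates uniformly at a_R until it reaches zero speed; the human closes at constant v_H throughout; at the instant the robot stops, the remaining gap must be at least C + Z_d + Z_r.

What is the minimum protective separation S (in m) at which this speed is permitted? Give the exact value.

braking lasts T_s = (13/10)/(3/2) = 0.8667 s
robot in T_r: 1.3000·0.0800 = 0.1040 m
braking distance = 1.3000²/(2·1.5000) = 0.5633 m
person approaches 1.6000·(0.0800+0.8667) = 1.5147 m
margins: 0.0600+0.0400+0.0600 = 0.1600 m
S_min ≈ 0.1040+0.5633+1.5147+0.1600  ⇒  S_min = 1171/500 m

S_min = 1171/500 m = 2.3420 m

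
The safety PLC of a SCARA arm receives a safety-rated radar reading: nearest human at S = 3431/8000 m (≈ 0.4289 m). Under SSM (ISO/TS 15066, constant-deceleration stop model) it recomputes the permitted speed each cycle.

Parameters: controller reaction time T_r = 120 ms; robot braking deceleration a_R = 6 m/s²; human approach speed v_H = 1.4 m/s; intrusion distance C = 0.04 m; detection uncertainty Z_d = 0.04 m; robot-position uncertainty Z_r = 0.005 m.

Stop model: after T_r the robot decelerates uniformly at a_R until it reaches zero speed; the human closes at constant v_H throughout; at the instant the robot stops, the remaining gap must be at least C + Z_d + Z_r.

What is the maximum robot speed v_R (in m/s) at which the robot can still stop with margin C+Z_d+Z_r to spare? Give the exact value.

collect terms ⇒ (1/12)·v_R² + (53/150)·v_R + (-1407/8000) = 0
  disc = (53/150)² − 4·(1/12)·(-1407/8000) = 66049/360000 ; √disc = 257/600
  v_R = (−(53/150) + 257/600) / (2·(1/12)) = 9/20 m/s
check:
braking lasts T_s = (9/20)/6 = 0.0750 s
robot in T_r: 0.4500·0.1200 = 0.0540 m
braking distance = 0.4500²/(2·6.0000) = 0.0169 m
human closes 1.4000·0.1950 = 0.2730 m
margins: 0.0400+0.0400+0.0050 = 0.0850 m
sum ≈ 0.0540+0.0169+0.2730+0.0850 ≈ 0.4289 m = S ✓

v_R_max = 9/20 m/s = 0.4500 m/s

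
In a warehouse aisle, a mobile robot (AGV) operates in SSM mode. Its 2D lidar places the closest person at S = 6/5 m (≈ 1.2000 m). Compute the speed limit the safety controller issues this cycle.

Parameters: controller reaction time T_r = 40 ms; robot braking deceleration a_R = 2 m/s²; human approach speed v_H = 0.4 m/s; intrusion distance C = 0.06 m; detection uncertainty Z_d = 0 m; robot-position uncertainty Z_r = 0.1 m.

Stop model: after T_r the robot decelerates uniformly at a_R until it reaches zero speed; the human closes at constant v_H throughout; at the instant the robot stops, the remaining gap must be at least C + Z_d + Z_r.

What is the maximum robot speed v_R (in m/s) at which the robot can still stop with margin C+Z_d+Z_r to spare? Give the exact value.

v_R_max = 8/5 m/s = 1.6000 m/s

collect terms ⇒ (1/4)·v_R² + (6/25)·v_R + (-128/125) = 0
  disc = (6/25)² − 4·(1/4)·(-128/125) = 676/625 ; √disc = 26/25
  v_R = (−(6/25) + 26/25) / (2·(1/4)) = 8/5 m/s
check:
braking lasts T_s = (8/5)/2 = 0.8000 s
robot in T_r: 1.6000·0.0400 = 0.0640 m
braking distance = 1.6000²/(2·2.0000) = 0.6400 m
human over T_r+T_s: 0.4000·(0.0400+0.8000) = 0.3360 m
C+Z_d+Z_r = 0.0600+0.0000+0.1000 = 0.1600 m
sum ≈ 0.0640+0.6400+0.3360+0.1600 ≈ 1.2000 m = S ✓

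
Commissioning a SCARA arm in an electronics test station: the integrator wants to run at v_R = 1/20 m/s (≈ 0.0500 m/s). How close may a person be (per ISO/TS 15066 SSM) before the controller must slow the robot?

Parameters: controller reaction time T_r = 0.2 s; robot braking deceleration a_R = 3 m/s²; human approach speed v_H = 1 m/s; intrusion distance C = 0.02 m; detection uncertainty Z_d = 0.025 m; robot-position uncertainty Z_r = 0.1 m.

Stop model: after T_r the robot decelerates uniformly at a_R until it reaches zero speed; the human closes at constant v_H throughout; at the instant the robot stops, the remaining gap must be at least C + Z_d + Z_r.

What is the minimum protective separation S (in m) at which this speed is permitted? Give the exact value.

braking lasts T_s = (1/20)/3 = 0.0167 s
robot in T_r: 0.0500·0.2000 = 0.0100 m
robot under decel: 0.0500²/(2·3.0000) = 0.0004 m
human over T_r+T_s: 1.0000·(0.2000+0.0167) = 0.2167 m
residual clearance needed = 0.0200+0.0250+0.1000 = 0.1450 m
S_min ≈ 0.0100+0.0004+0.2167+0.1450  ⇒  S_min = 893/2400 m

S_min = 893/2400 m = 0.3721 m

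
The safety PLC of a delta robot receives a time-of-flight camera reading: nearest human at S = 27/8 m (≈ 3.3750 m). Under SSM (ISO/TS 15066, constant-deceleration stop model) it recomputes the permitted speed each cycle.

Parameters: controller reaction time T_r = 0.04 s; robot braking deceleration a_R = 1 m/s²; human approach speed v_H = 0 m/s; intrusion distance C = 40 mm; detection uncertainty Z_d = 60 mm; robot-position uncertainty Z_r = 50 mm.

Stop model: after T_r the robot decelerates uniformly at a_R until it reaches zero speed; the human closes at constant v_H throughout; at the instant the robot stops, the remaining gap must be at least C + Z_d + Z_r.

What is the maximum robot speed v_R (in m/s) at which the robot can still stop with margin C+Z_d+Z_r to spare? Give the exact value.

v_R_max = 5/2 m/s = 2.5000 m/s

quadratic (1/2)·v² + (1/25)·v + (-129/40) = 0
  disc = (1/25)² − 4·(1/2)·(-129/40) = 16129/2500 ; √disc = 127/50
  v_R = (−(1/25) + 127/50) / (2·(1/2)) = 5/2 m/s
check:
stop time T_s = (5/2)/1 = 2.5000 s
robot covers v_R·T_r = 2.5000·0.0400 = 0.1000 m before braking
braking distance = 2.5000²/(2·1.0000) = 3.1250 m
human closes 0.0000·2.5400 = 0.0000 m
margins: 0.0400+0.0600+0.0500 = 0.1500 m
sum ≈ 0.1000+3.1250+0.0000+0.1500 ≈ 3.3750 m = S ✓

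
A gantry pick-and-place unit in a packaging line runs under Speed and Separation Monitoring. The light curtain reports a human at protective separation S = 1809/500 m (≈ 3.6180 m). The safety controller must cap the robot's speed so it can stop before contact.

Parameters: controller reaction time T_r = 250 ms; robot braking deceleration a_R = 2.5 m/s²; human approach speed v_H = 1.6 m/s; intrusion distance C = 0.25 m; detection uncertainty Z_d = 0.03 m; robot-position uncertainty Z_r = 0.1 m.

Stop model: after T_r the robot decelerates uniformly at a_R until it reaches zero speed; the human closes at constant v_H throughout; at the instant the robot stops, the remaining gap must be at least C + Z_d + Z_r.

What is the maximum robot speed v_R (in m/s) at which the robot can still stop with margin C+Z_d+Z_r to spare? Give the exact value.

at the boundary: (1/5)·v² + (89/100)·v + (-1419/500) = 0
  disc = (89/100)² − 4·(1/5)·(-1419/500) = 49/16 ; √disc = 7/4
  v_R = (−(89/100) + 7/4) / (2·(1/5)) = 43/20 m/s
check:
T_s = v_R/a_R = (43/20)/(5/2) = 0.8600 s
robot in T_r: 2.1500·0.2500 = 0.5375 m
robot under decel: 2.1500²/(2·2.5000) = 0.9245 m
human closes 1.6000·1.1100 = 1.7760 m
residual clearance needed = 0.2500+0.0300+0.1000 = 0.3800 m
sum ≈ 0.5375+0.9245+1.7760+0.3800 ≈ 3.6180 m = S ✓

v_R_max = 43/20 m/s = 2.1500 m/s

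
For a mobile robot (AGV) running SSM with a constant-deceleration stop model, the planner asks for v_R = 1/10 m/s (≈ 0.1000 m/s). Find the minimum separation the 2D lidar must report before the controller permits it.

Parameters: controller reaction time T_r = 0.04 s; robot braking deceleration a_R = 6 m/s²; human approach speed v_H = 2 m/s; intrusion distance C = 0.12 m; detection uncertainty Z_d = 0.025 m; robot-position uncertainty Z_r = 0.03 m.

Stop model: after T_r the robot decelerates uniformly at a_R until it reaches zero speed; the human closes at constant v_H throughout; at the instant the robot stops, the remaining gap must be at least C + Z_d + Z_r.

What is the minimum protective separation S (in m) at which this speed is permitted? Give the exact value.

braking lasts T_s = (1/10)/6 = 0.0167 s
robot in T_r: 0.1000·0.0400 = 0.0040 m
braking distance = 0.1000²/(2·6.0000) = 0.0008 m
human over T_r+T_s: 2.0000·(0.0400+0.0167) = 0.1133 m
margins: 0.1200+0.0250+0.0300 = 0.1750 m
S_min ≈ 0.0040+0.0008+0.1133+0.1750  ⇒  S_min = 1759/6000 m

S_min = 1759/6000 m = 0.2932 m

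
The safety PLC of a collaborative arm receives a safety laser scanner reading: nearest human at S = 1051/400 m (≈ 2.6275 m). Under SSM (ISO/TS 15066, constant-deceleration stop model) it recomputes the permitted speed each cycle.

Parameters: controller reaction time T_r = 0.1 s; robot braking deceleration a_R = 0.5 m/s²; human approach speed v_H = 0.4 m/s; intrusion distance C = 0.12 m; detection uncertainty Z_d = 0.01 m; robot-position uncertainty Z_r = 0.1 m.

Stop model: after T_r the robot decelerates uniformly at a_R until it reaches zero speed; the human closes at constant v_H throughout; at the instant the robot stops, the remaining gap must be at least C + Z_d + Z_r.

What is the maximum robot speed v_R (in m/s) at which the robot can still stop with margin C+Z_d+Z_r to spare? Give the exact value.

v_R_max = 23/20 m/s = 1.1500 m/s

quadratic (1)·v² + (9/10)·v + (-943/400) = 0
  disc = (9/10)² − 4·(1)·(-943/400) = 256/25 ; √disc = 16/5
  v_R = (−(9/10) + 16/5) / (2·(1)) = 23/20 m/s
check:
braking lasts T_s = (23/20)/(1/2) = 2.3000 s
robot in T_r: 1.1500·0.1000 = 0.1150 m
robot under decel: 1.1500²/(2·0.5000) = 1.3225 m
human closes 0.4000·2.4000 = 0.9600 m
margins: 0.1200+0.0100+0.1000 = 0.2300 m
sum ≈ 0.1150+1.3225+0.9600+0.2300 ≈ 2.6275 m = S ✓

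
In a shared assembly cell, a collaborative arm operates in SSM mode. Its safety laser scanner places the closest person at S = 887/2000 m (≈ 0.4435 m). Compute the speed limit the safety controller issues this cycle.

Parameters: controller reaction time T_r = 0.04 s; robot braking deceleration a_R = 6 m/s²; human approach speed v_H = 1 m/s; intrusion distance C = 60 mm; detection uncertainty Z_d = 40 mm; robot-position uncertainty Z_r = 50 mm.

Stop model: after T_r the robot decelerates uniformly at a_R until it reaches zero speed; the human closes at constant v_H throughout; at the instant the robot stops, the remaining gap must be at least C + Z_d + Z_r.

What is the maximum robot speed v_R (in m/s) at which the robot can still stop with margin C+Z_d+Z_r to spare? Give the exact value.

collect terms ⇒ (1/12)·v_R² + (31/150)·v_R + (-507/2000) = 0
  disc = (31/150)² − 4·(1/12)·(-507/2000) = 11449/90000 ; √disc = 107/300
  v_R = (−(31/150) + 107/300) / (2·(1/12)) = 9/10 m/s
check:
T_s = v_R/a_R = (9/10)/6 = 0.1500 s
robot in T_r: 0.9000·0.0400 = 0.0360 m
braking distance = 0.9000²/(2·6.0000) = 0.0675 m
human closes 1.0000·0.1900 = 0.1900 m
C+Z_d+Z_r = 0.0600+0.0400+0.0500 = 0.1500 m
sum ≈ 0.0360+0.0675+0.1900+0.1500 ≈ 0.4435 m = S ✓

v_R_max = 9/10 m/s = 0.9000 m/s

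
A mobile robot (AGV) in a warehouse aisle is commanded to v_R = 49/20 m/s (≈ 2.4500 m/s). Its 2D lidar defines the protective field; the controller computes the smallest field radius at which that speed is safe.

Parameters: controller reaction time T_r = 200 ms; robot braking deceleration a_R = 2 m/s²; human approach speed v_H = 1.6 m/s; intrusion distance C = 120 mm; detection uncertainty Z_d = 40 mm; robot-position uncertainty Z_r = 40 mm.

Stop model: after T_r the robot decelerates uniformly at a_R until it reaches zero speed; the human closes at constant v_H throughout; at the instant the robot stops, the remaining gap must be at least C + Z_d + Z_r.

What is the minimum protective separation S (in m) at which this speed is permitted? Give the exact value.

braking lasts T_s = (49/20)/2 = 1.2250 s
robot covers v_R·T_r = 2.4500·0.2000 = 0.4900 m before braking
robot covers 2.4500·1.2250 − ½·2.0000·1.2250² = 1.5006 m while stopping
human over T_r+T_s: 1.6000·(0.2000+1.2250) = 2.2800 m
margins: 0.1200+0.0400+0.0400 = 0.2000 m
S_min ≈ 0.4900+1.5006+2.2800+0.2000  ⇒  S_min = 7153/1600 m

S_min = 7153/1600 m = 4.4706 m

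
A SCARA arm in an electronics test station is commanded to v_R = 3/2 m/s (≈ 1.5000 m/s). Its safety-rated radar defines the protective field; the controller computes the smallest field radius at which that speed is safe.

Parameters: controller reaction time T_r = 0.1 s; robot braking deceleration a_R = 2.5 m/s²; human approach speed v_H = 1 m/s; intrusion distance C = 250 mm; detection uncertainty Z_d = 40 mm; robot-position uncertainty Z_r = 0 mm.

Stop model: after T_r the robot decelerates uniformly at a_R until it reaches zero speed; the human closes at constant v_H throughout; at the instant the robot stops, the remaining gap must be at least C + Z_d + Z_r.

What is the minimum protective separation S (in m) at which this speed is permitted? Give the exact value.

S_min = 159/100 m = 1.5900 m

T_s = v_R/a_R = (3/2)/(5/2) = 0.6000 s
reaction-phase robot travel = 1.5000·0.1000 = 0.1500 m
robot covers 1.5000·0.6000 − ½·2.5000·0.6000² = 0.4500 m while stopping
human over T_r+T_s: 1.0000·(0.1000+0.6000) = 0.7000 m
margins: 0.2500+0.0400+0.0000 = 0.2900 m
S_min ≈ 0.1500+0.4500+0.7000+0.2900  ⇒  S_min = 159/100 m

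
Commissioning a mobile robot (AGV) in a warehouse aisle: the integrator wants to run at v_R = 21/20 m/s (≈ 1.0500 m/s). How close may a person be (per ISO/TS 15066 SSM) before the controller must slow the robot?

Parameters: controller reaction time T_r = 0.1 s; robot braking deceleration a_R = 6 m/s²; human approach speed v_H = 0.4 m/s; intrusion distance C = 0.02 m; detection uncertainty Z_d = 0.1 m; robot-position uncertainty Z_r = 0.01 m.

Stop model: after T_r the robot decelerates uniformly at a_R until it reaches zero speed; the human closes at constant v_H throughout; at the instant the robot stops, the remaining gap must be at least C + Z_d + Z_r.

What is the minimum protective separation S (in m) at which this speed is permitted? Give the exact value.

S_min = 699/1600 m = 0.4369 m

stop time T_s = (21/20)/6 = 0.1750 s
robot in T_r: 1.0500·0.1000 = 0.1050 m
braking distance = 1.0500²/(2·6.0000) = 0.0919 m
human closes 0.4000·0.2750 = 0.1100 m
margins: 0.0200+0.1000+0.0100 = 0.1300 m
S_min ≈ 0.1050+0.0919+0.1100+0.1300  ⇒  S_min = 699/1600 m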